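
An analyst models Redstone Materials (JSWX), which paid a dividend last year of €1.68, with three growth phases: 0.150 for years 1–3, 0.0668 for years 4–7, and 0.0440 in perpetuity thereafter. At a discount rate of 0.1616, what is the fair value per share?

€20.53

Three-stage DDM. Project D₁…D_7; terminal Gordon value at t=7 with g = 0.044; discount at r = 0.1616.
D_1 = 1.9320
D_2 = 2.2218
D_3 = 2.5551
D_4 = 2.7257
D_5 = 2.9078
D_6 = 3.1021
D_7 = 3.3093
TV_7 = 3.4549/(0.1616−0.044) = 29.3784
P₀ = Σ Dₜ/(1+r)ᵗ + TV_7/(1+r)^7 = 20.5296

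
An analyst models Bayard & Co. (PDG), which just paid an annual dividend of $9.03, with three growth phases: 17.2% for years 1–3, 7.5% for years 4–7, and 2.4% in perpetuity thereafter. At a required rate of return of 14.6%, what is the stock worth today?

$124.12

Three-stage DDM. Project D₁…D_7; terminal Gordon value at t=7 with g = 0.024; discount at r = 0.146.
D_1 = 10.5832
D_2 = 12.4035
D_3 = 14.5369
D_4 = 15.6271
D_5 = 16.7992
D_6 = 18.0591
D_7 = 19.4135
TV_7 = 19.8795/(0.146−0.024) = 162.9463
P₀ = Σ Dₜ/(1+r)ᵗ + TV_7/(1+r)^7 = 124.1180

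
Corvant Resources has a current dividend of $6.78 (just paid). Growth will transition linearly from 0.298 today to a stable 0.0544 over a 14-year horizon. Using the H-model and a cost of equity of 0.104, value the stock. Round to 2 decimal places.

$377.22

H-model: P₀ = D₀[(1+g_L) + H(g_S−g_L)]/(r−g_L), with H = 14/2 = 7.
P₀ = 6.78 × [(1+0.0544) + 7×(0.298−0.0544)] / (0.104−0.0544)
   = 6.78 × 2.7596 / 0.0496 = 377.2195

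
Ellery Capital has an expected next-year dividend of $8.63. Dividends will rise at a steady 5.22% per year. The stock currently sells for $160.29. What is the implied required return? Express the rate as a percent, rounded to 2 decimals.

10.60%

Rearranging the constant-growth DDM: r = D₁/P₀ + g.
r = 8.6300 / 160.29 + 0.0522 = 0.05384 + 0.0522 = 0.10604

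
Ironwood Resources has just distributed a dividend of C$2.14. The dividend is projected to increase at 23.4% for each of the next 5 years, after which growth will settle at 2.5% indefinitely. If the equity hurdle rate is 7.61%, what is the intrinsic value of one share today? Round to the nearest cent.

C$101.56

Two-stage DDM. Project D₁…D_5 at 0.234, terminal growth 0.025, discount at r = 0.0761.
D_1 = 2.6408
D_2 = 3.2587
D_3 = 4.0212
D_4 = 4.9622
D_5 = 6.1234
Terminal value at t=5: TV = D_6/(r−g) = 6.2764/(0.0761−0.025) = 122.8266
P₀ = 2.6408/(1+0.0761)^1 + 3.2587/(1+0.0761)^2 + 4.0212/(1+0.0761)^3 + 4.9622/(1+0.0761)^4 + 6.1234/(1+0.0761)^5 + 122.8266/(1+0.0761)^5 = 101.5587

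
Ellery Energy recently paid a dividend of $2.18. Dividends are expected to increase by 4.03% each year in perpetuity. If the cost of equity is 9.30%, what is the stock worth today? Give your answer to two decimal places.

$43.03

Gordon growth model: P₀ = D₁/(r − g). D₁ = 2.18 × (1 + 0.0403) = 2.2679.
P₀ = 2.2679 / (0.093 − 0.0403) = 2.2679 / 0.0527 = 43.0333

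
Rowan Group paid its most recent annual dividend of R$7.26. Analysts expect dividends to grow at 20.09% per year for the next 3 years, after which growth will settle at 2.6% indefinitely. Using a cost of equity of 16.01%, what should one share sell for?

R$84.96

Two-stage DDM. Project D₁…D_3 at 0.2009, terminal growth 0.026, discount at r = 0.1601.
D_1 = 8.7185
D_2 = 10.4701
D_3 = 12.5735
Terminal value at t=3: TV = D_4/(r−g) = 12.9004/(0.1601−0.026) = 96.2001
P₀ = 8.7185/(1+0.1601)^1 + 10.4701/(1+0.1601)^2 + 12.5735/(1+0.1601)^3 + 96.2001/(1+0.1601)^3 = 84.9636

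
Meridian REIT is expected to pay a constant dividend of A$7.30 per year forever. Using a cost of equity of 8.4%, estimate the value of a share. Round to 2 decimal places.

A$86.90

Zero-growth DDM (perpetuity): P₀ = D/r = 7.30 / 0.084 = 86.9048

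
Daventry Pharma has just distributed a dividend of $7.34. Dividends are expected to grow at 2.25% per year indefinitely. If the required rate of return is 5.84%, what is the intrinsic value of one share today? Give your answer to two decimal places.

$209.06

Gordon growth model: P₀ = D₁/(r − g). D₁ = 7.34 × (1 + 0.0225) = 7.5051.
P₀ = 7.5051 / (0.0584 − 0.0225) = 7.5051 / 0.0359 = 209.0571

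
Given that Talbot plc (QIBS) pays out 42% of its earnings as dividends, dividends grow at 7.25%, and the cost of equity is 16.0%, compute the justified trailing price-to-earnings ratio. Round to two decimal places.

Justified trailing P/E = b(1+g)/(r−g) = 0.42×(1+0.0725)/(0.16−0.0725) = 5.1480

5.15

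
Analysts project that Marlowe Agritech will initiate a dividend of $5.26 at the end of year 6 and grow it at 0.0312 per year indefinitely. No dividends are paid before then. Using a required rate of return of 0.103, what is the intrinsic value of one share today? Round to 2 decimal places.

$44.87

Deferred-dividend DDM. At t=5 the remaining stream is a growing perpetuity with first payment D_6 = 5.26.
V_5 = D_6/(r−g) = 5.26/(0.103−0.0312) = 73.2591
P₀ = V_5/(1+r)^5 = 73.2591/(1+0.103)^5 = 44.8729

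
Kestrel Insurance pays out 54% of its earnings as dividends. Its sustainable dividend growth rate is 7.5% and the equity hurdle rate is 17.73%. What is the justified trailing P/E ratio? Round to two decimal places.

5.67

Justified trailing P/E = b(1+g)/(r−g) = 0.54×(1+0.075)/(0.1773−0.075) = 5.6745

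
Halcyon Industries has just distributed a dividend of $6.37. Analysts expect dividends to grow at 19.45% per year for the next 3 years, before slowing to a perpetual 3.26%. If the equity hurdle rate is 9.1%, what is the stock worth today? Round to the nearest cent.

Two-stage DDM. Project D₁…D_3 at 0.1945, terminal growth 0.0326, discount at r = 0.091.
D_1 = 7.6090
D_2 = 9.0889
D_3 = 10.8567
Terminal value at t=3: TV = D_4/(r−g) = 11.2106/(0.091−0.0326) = 191.9628
P₀ = 7.6090/(1+0.091)^1 + 9.0889/(1+0.091)^2 + 10.8567/(1+0.091)^3 + 191.9628/(1+0.091)^3 = 170.7939

$170.79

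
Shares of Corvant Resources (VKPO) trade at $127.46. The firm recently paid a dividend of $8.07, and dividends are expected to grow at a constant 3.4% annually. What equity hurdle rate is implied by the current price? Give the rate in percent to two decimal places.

9.95%

Rearranging the constant-growth DDM: r = D₁/P₀ + g.
D₁ = 8.07 × (1 + 0.034) = 8.3444.
r = 8.3444 / 127.46 + 0.034 = 0.06547 + 0.034 = 0.09947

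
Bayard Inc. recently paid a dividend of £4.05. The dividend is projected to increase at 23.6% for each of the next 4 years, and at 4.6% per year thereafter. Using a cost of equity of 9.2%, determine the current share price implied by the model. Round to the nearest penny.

£173.44

Two-stage DDM. Project D₁…D_4 at 0.236, terminal growth 0.046, discount at r = 0.092.
D_1 = 5.0058
D_2 = 6.1872
D_3 = 7.6473
D_4 = 9.4521
Terminal value at t=4: TV = D_5/(r−g) = 9.8869/(0.092−0.046) = 214.9328
P₀ = 5.0058/(1+0.092)^1 + 6.1872/(1+0.092)^2 + 7.6473/(1+0.092)^3 + 9.4521/(1+0.092)^4 + 214.9328/(1+0.092)^4 = 173.4440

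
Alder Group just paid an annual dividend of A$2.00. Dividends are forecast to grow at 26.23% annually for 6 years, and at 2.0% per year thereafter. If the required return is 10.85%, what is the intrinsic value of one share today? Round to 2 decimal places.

Two-stage DDM. Project D₁…D_6 at 0.2623, terminal growth 0.02, discount at r = 0.1085.
D_1 = 2.5246
D_2 = 3.1868
D_3 = 4.0227
D_4 = 5.0779
D_5 = 6.4098
D_6 = 8.0911
Terminal value at t=6: TV = D_7/(r−g) = 8.2529/(0.1085−0.02) = 93.2529
P₀ = 2.5246/(1+0.1085)^1 + 3.1868/(1+0.1085)^2 + 4.0227/(1+0.1085)^3 + 5.0779/(1+0.1085)^4 + 6.4098/(1+0.1085)^5 + 8.0911/(1+0.1085)^6 + 93.2529/(1+0.1085)^6 = 69.6411

A$69.64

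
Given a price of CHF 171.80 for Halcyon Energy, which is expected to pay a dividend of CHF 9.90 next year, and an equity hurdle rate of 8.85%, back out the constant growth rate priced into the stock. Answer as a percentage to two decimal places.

3.09%

From P₀ = D₁/(r − g), the implied growth is g = r − D₁/P₀.
g = 0.0885 − 9.90/171.80 = 0.0885 − 0.05763 = 0.03087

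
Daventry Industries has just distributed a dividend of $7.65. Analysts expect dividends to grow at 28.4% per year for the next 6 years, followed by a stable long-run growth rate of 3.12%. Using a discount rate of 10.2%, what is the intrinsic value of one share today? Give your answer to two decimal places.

$359.85

Two-stage DDM. Project D₁…D_6 at 0.284, terminal growth 0.0312, discount at r = 0.102.
D_1 = 9.8226
D_2 = 12.6122
D_3 = 16.1941
D_4 = 20.7932
D_5 = 26.6985
D_6 = 34.2808
Terminal value at t=6: TV = D_7/(r−g) = 35.3504/(0.102−0.0312) = 499.2996
P₀ = 9.8226/(1+0.102)^1 + 12.6122/(1+0.102)^2 + 16.1941/(1+0.102)^3 + 20.7932/(1+0.102)^4 + 26.6985/(1+0.102)^5 + 34.2808/(1+0.102)^6 + 499.2996/(1+0.102)^6 = 359.8540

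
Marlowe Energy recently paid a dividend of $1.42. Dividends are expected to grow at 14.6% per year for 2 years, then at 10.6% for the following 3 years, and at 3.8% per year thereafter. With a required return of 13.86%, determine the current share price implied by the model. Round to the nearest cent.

$20.54

Three-stage DDM. Project D₁…D_5; terminal Gordon value at t=5 with g = 0.038; discount at r = 0.1386.
D_1 = 1.6273
D_2 = 1.8649
D_3 = 2.0626
D_4 = 2.2812
D_5 = 2.5230
TV_5 = 2.6189/(0.1386−0.038) = 26.0329
P₀ = Σ Dₜ/(1+r)ᵗ + TV_5/(1+r)^5 = 20.5449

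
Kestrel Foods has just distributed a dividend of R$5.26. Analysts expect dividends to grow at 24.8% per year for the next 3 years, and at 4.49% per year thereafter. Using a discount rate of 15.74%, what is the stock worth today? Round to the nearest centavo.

Two-stage DDM. Project D₁…D_3 at 0.248, terminal growth 0.0449, discount at r = 0.1574.
D_1 = 6.5645
D_2 = 8.1925
D_3 = 10.2242
Terminal value at t=3: TV = D_4/(r−g) = 10.6833/(0.1574−0.0449) = 94.9624
P₀ = 6.5645/(1+0.1574)^1 + 8.1925/(1+0.1574)^2 + 10.2242/(1+0.1574)^3 + 94.9624/(1+0.1574)^3 = 79.6312

R$79.63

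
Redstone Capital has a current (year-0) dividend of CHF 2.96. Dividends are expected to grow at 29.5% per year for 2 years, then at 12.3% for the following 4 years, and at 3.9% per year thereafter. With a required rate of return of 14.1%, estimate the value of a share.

CHF 58.28

Three-stage DDM. Project D₁…D_6; terminal Gordon value at t=6 with g = 0.039; discount at r = 0.141.
D_1 = 3.8332
D_2 = 4.9640
D_3 = 5.5746
D_4 = 6.2602
D_5 = 7.0302
D_6 = 7.8950
TV_6 = 8.2029/(0.141−0.039) = 80.4203
P₀ = Σ Dₜ/(1+r)ᵗ + TV_6/(1+r)^6 = 58.2783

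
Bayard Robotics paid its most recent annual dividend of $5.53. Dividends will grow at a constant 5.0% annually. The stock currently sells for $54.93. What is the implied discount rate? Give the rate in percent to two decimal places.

15.57%

Rearranging the constant-growth DDM: r = D₁/P₀ + g.
D₁ = 5.53 × (1 + 0.05) = 5.8065.
r = 5.8065 / 54.93 + 0.05 = 0.10571 + 0.05 = 0.15571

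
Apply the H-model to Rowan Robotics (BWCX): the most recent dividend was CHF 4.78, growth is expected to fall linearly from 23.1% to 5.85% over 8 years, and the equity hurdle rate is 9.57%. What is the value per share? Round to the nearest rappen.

H-model: P₀ = D₀[(1+g_L) + H(g_S−g_L)]/(r−g_L), with H = 8/2 = 4.
P₀ = 4.78 × [(1+0.0585) + 4×(0.231−0.0585)] / (0.0957−0.0585)
   = 4.78 × 1.7485 / 0.0372 = 224.6728

CHF 224.67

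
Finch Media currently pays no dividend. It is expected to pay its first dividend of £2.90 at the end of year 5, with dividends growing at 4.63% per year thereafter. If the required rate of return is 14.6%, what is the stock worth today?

Deferred-dividend DDM. At t=4 the remaining stream is a growing perpetuity with first payment D_5 = 2.90.
V_4 = D_5/(r−g) = 2.90/(0.146−0.0463) = 29.0873
P₀ = V_4/(1+r)^4 = 29.0873/(1+0.146)^4 = 16.8641

£16.86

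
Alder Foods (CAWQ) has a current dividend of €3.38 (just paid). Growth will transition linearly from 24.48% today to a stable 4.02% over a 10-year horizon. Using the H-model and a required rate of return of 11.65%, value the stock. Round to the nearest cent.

H-model: P₀ = D₀[(1+g_L) + H(g_S−g_L)]/(r−g_L), with H = 10/2 = 5.
P₀ = 3.38 × [(1+0.0402) + 5×(0.2448−0.0402)] / (0.1165−0.0402)
   = 3.38 × 2.0632 / 0.0763 = 91.3973

€91.40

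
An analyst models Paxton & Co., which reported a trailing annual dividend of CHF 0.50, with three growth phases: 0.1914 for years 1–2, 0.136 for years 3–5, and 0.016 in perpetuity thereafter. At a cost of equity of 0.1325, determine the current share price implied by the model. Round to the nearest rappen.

CHF 7.62

Three-stage DDM. Project D₁…D_5; terminal Gordon value at t=5 with g = 0.016; discount at r = 0.1325.
D_1 = 0.5957
D_2 = 0.7097
D_3 = 0.8062
D_4 = 0.9159
D_5 = 1.0404
TV_5 = 1.0571/(0.1325−0.016) = 9.0738
P₀ = Σ Dₜ/(1+r)ᵗ + TV_5/(1+r)^5 = 7.6205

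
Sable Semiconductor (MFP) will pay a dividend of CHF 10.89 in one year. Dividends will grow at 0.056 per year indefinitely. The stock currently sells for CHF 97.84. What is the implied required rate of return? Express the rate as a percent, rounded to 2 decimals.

16.73%

Rearranging the constant-growth DDM: r = D₁/P₀ + g.
r = 10.8900 / 97.84 + 0.056 = 0.11130 + 0.056 = 0.16730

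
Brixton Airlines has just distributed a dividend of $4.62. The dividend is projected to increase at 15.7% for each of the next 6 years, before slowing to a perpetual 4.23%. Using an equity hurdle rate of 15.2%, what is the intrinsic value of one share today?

$73.20

Two-stage DDM. Project D₁…D_6 at 0.157, terminal growth 0.0423, discount at r = 0.152.
D_1 = 5.3453
D_2 = 6.1846
D_3 = 7.1555
D_4 = 8.2790
D_5 = 9.5787
D_6 = 11.0826
Terminal value at t=6: TV = D_7/(r−g) = 11.5514/(0.152−0.0423) = 105.3000
P₀ = 5.3453/(1+0.152)^1 + 6.1846/(1+0.152)^2 + 7.1555/(1+0.152)^3 + 8.2790/(1+0.152)^4 + 9.5787/(1+0.152)^5 + 11.0826/(1+0.152)^6 + 105.3000/(1+0.152)^6 = 73.1961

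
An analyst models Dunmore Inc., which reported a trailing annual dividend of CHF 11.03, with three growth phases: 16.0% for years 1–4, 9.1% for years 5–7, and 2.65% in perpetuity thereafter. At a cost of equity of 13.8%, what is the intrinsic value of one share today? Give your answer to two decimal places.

CHF 175.75

Three-stage DDM. Project D₁…D_7; terminal Gordon value at t=7 with g = 0.0265; discount at r = 0.138.
D_1 = 12.7948
D_2 = 14.8420
D_3 = 17.2167
D_4 = 19.9714
D_5 = 21.7887
D_6 = 23.7715
D_7 = 25.9347
TV_7 = 26.6220/(0.138−0.0265) = 238.7623
P₀ = Σ Dₜ/(1+r)ᵗ + TV_7/(1+r)^7 = 175.7459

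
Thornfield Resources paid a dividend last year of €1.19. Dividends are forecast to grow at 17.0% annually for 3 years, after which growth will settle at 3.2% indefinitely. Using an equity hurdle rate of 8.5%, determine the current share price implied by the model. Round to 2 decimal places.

Two-stage DDM. Project D₁…D_3 at 0.17, terminal growth 0.032, discount at r = 0.085.
D_1 = 1.3923
D_2 = 1.6290
D_3 = 1.9059
Terminal value at t=3: TV = D_4/(r−g) = 1.9669/(0.085−0.032) = 37.1115
P₀ = 1.3923/(1+0.085)^1 + 1.6290/(1+0.085)^2 + 1.9059/(1+0.085)^3 + 37.1115/(1+0.085)^3 = 33.2140

€33.21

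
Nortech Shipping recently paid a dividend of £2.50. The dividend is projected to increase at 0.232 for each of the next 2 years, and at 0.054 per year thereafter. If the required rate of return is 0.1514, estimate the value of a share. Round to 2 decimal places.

Two-stage DDM. Project D₁…D_2 at 0.232, terminal growth 0.054, discount at r = 0.1514.
D_1 = 3.0800
D_2 = 3.7946
Terminal value at t=2: TV = D_3/(r−g) = 3.9995/(0.1514−0.054) = 41.0623
P₀ = 3.0800/(1+0.1514)^1 + 3.7946/(1+0.1514)^2 + 41.0623/(1+0.1514)^2 = 36.5108

£36.51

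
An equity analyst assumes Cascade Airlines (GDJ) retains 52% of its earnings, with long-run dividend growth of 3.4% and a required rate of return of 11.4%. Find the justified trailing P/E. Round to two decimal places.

Payout ratio b = 1 − 0.52 = 0.48.
Justified trailing P/E = b(1+g)/(r−g) = 0.48×(1+0.034)/(0.114−0.034) = 6.2040

6.20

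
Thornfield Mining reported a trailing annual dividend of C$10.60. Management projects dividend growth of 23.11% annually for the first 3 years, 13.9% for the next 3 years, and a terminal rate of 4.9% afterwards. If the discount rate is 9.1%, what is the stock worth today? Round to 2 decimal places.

C$523.37

Three-stage DDM. Project D₁…D_6; terminal Gordon value at t=6 with g = 0.049; discount at r = 0.091.
D_1 = 13.0497
D_2 = 16.0654
D_3 = 19.7782
D_4 = 22.5273
D_5 = 25.6586
D_6 = 29.2252
TV_6 = 30.6572/(0.091−0.049) = 729.9334
P₀ = Σ Dₜ/(1+r)ᵗ + TV_6/(1+r)^6 = 523.3670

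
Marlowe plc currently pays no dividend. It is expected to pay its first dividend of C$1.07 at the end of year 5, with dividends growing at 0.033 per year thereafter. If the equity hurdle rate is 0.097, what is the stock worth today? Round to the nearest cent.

Deferred-dividend DDM. At t=4 the remaining stream is a growing perpetuity with first payment D_5 = 1.07.
V_4 = D_5/(r−g) = 1.07/(0.097−0.033) = 16.7188
P₀ = V_4/(1+r)^4 = 16.7188/(1+0.097)^4 = 11.5446

C$11.54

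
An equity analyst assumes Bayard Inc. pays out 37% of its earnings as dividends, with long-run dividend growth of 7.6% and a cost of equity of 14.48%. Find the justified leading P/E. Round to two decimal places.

Justified leading P/E = b/(r−g) = 0.37/(0.1448−0.076) = 5.3779

5.38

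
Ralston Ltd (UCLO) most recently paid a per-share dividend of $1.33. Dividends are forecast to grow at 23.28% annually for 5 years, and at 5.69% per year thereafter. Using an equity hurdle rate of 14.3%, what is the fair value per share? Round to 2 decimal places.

Two-stage DDM. Project D₁…D_5 at 0.2328, terminal growth 0.0569, discount at r = 0.143.
D_1 = 1.6396
D_2 = 2.0213
D_3 = 2.4919
D_4 = 3.0720
D_5 = 3.7872
Terminal value at t=5: TV = D_6/(r−g) = 4.0027/(0.143−0.0569) = 46.4885
P₀ = 1.6396/(1+0.143)^1 + 2.0213/(1+0.143)^2 + 2.4919/(1+0.143)^3 + 3.0720/(1+0.143)^4 + 3.7872/(1+0.143)^5 + 46.4885/(1+0.143)^5 = 32.2210

$32.22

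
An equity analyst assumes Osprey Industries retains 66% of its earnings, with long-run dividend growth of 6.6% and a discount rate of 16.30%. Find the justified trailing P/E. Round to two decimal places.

3.74

Payout ratio b = 1 − 0.66 = 0.34.
Justified trailing P/E = b(1+g)/(r−g) = 0.34×(1+0.066)/(0.163−0.066) = 3.7365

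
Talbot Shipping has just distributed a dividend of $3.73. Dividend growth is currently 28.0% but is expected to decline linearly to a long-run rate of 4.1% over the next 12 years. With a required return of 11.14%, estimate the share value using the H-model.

$131.13

H-model: P₀ = D₀[(1+g_L) + H(g_S−g_L)]/(r−g_L), with H = 12/2 = 6.
P₀ = 3.73 × [(1+0.041) + 6×(0.28−0.041)] / (0.1114−0.041)
   = 3.73 × 2.4750 / 0.0704 = 131.1328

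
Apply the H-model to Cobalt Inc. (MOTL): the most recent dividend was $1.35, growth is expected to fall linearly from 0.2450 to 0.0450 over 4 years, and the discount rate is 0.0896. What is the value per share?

$43.74

H-model: P₀ = D₀[(1+g_L) + H(g_S−g_L)]/(r−g_L), with H = 4/2 = 2.
P₀ = 1.35 × [(1+0.045) + 2×(0.245−0.045)] / (0.0896−0.045)
   = 1.35 × 1.4450 / 0.0446 = 43.7388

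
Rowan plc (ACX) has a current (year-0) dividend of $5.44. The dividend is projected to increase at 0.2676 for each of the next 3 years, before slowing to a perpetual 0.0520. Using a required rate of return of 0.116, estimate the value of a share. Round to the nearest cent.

$152.20

Two-stage DDM. Project D₁…D_3 at 0.2676, terminal growth 0.052, discount at r = 0.116.
D_1 = 6.8957
D_2 = 8.7410
D_3 = 11.0801
Terminal value at t=3: TV = D_4/(r−g) = 11.6563/(0.116−0.052) = 182.1299
P₀ = 6.8957/(1+0.116)^1 + 8.7410/(1+0.116)^2 + 11.0801/(1+0.116)^3 + 182.1299/(1+0.116)^3 = 152.2045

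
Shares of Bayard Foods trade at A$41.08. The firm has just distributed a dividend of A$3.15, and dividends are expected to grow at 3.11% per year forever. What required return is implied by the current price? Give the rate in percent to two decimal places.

11.02%

Rearranging the constant-growth DDM: r = D₁/P₀ + g.
D₁ = 3.15 × (1 + 0.0311) = 3.2480.
r = 3.2480 / 41.08 + 0.0311 = 0.07906 + 0.0311 = 0.11016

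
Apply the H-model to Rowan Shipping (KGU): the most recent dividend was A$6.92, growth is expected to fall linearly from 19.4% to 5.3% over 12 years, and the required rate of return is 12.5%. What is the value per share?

H-model: P₀ = D₀[(1+g_L) + H(g_S−g_L)]/(r−g_L), with H = 12/2 = 6.
P₀ = 6.92 × [(1+0.053) + 6×(0.194−0.053)] / (0.125−0.053)
   = 6.92 × 1.8990 / 0.072 = 182.5150

A$182.51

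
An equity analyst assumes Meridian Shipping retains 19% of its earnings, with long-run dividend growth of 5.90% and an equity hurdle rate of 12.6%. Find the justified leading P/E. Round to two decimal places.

Payout ratio b = 1 − 0.19 = 0.81.
Justified leading P/E = b/(r−g) = 0.81/(0.126−0.059) = 12.0896

12.09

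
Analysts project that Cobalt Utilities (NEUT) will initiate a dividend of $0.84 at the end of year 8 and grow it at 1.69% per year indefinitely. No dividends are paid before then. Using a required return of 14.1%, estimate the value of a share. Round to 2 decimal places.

$2.69

Deferred-dividend DDM. At t=7 the remaining stream is a growing perpetuity with first payment D_8 = 0.84.
V_7 = D_8/(r−g) = 0.84/(0.141−0.0169) = 6.7687
P₀ = V_7/(1+r)^7 = 6.7687/(1+0.141)^7 = 2.6885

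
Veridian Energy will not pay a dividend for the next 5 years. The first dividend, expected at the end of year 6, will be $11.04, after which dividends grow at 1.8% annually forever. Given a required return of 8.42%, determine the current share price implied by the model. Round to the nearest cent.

Deferred-dividend DDM. At t=5 the remaining stream is a growing perpetuity with first payment D_6 = 11.04.
V_5 = D_6/(r−g) = 11.04/(0.0842−0.018) = 166.7674
P₀ = V_5/(1+r)^5 = 166.7674/(1+0.0842)^5 = 111.3177

$111.32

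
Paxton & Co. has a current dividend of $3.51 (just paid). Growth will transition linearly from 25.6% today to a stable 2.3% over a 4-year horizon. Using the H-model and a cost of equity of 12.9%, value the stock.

H-model: P₀ = D₀[(1+g_L) + H(g_S−g_L)]/(r−g_L), with H = 4/2 = 2.
P₀ = 3.51 × [(1+0.023) + 2×(0.256−0.023)] / (0.129−0.023)
   = 3.51 × 1.4890 / 0.106 = 49.3056

$49.31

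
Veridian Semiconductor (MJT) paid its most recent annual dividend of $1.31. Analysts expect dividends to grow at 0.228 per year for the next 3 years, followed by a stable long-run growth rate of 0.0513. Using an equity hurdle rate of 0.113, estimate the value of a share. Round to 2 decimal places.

Two-stage DDM. Project D₁…D_3 at 0.228, terminal growth 0.0513, discount at r = 0.113.
D_1 = 1.6087
D_2 = 1.9755
D_3 = 2.4259
Terminal value at t=3: TV = D_4/(r−g) = 2.5503/(0.113−0.0513) = 41.3340
P₀ = 1.6087/(1+0.113)^1 + 1.9755/(1+0.113)^2 + 2.4259/(1+0.113)^3 + 41.3340/(1+0.113)^3 = 34.7789

$34.78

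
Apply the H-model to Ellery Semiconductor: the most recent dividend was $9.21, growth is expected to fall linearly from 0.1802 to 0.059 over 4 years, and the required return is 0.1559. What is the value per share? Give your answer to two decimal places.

$123.69

H-model: P₀ = D₀[(1+g_L) + H(g_S−g_L)]/(r−g_L), with H = 4/2 = 2.
P₀ = 9.21 × [(1+0.059) + 2×(0.1802−0.059)] / (0.1559−0.059)
   = 9.21 × 1.3014 / 0.0969 = 123.6934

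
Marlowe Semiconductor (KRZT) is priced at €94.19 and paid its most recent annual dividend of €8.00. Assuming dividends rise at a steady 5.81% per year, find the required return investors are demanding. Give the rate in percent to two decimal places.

Rearranging the constant-growth DDM: r = D₁/P₀ + g.
D₁ = 8.00 × (1 + 0.0581) = 8.4648.
r = 8.4648 / 94.19 + 0.0581 = 0.08987 + 0.0581 = 0.14797

14.80%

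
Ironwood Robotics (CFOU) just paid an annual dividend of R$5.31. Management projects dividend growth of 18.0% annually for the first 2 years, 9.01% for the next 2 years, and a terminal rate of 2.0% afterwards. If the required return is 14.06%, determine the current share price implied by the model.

Three-stage DDM. Project D₁…D_4; terminal Gordon value at t=4 with g = 0.02; discount at r = 0.1406.
D_1 = 6.2658
D_2 = 7.3936
D_3 = 8.0598
D_4 = 8.7860
TV_4 = 8.9617/(0.1406−0.02) = 74.3095
P₀ = Σ Dₜ/(1+r)ᵗ + TV_4/(1+r)^4 = 65.7039

R$65.70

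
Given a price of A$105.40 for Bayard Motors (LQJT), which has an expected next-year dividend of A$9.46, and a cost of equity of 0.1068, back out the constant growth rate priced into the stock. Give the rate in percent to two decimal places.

1.70%

From P₀ = D₁/(r − g), the implied growth is g = r − D₁/P₀.
g = 0.1068 − 9.46/105.40 = 0.1068 − 0.08975 = 0.01705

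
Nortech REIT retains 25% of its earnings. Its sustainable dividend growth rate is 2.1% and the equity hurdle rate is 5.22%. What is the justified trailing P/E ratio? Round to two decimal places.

Payout ratio b = 1 − 0.25 = 0.75.
Justified trailing P/E = b(1+g)/(r−g) = 0.75×(1+0.021)/(0.0522−0.021) = 24.5433

24.54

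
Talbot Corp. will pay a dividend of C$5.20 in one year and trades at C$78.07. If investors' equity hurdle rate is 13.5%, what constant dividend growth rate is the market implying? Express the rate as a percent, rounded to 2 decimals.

From P₀ = D₁/(r − g), the implied growth is g = r − D₁/P₀.
g = 0.135 − 5.20/78.07 = 0.135 − 0.06661 = 0.06839

6.84%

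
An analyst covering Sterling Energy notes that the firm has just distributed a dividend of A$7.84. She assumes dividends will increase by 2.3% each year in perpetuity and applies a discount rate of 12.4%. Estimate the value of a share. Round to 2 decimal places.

A$79.41

Gordon growth model: P₀ = D₁/(r − g). D₁ = 7.84 × (1 + 0.023) = 8.0203.
P₀ = 8.0203 / (0.124 − 0.023) = 8.0203 / 0.101 = 79.4091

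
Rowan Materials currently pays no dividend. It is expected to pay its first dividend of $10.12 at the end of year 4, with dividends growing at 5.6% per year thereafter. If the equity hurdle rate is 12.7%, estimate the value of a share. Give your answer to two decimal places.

$99.58

Deferred-dividend DDM. At t=3 the remaining stream is a growing perpetuity with first payment D_4 = 10.12.
V_3 = D_4/(r−g) = 10.12/(0.127−0.056) = 142.5352
P₀ = V_3/(1+r)^3 = 142.5352/(1+0.127)^3 = 99.5750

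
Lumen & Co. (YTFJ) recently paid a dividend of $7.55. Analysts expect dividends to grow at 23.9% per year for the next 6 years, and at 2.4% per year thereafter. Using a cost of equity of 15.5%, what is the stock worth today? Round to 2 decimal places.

$148.27

Two-stage DDM. Project D₁…D_6 at 0.239, terminal growth 0.024, discount at r = 0.155.
D_1 = 9.3544
D_2 = 11.5902
D_3 = 14.3602
D_4 = 17.7923
D_5 = 22.0447
D_6 = 27.3133
Terminal value at t=6: TV = D_7/(r−g) = 27.9689/(0.155−0.024) = 213.5027
P₀ = 9.3544/(1+0.155)^1 + 11.5902/(1+0.155)^2 + 14.3602/(1+0.155)^3 + 17.7923/(1+0.155)^4 + 22.0447/(1+0.155)^5 + 27.3133/(1+0.155)^6 + 213.5027/(1+0.155)^6 = 148.2662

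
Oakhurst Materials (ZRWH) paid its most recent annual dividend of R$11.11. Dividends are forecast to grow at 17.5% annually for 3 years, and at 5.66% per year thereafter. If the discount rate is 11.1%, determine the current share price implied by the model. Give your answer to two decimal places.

R$292.59

Two-stage DDM. Project D₁…D_3 at 0.175, terminal growth 0.0566, discount at r = 0.111.
D_1 = 13.0542
D_2 = 15.3387
D_3 = 18.0230
Terminal value at t=3: TV = D_4/(r−g) = 19.0431/(0.111−0.0566) = 350.0575
P₀ = 13.0542/(1+0.111)^1 + 15.3387/(1+0.111)^2 + 18.0230/(1+0.111)^3 + 350.0575/(1+0.111)^3 = 292.5881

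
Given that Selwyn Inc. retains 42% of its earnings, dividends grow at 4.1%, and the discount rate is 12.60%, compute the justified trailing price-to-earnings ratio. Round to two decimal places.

7.10

Payout ratio b = 1 − 0.42 = 0.58.
Justified trailing P/E = b(1+g)/(r−g) = 0.58×(1+0.041)/(0.126−0.041) = 7.1033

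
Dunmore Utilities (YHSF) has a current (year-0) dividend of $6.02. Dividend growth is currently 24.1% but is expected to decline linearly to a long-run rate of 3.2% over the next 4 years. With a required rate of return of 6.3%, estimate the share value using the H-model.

$281.58

H-model: P₀ = D₀[(1+g_L) + H(g_S−g_L)]/(r−g_L), with H = 4/2 = 2.
P₀ = 6.02 × [(1+0.032) + 2×(0.241−0.032)] / (0.063−0.032)
   = 6.02 × 1.4500 / 0.031 = 281.5806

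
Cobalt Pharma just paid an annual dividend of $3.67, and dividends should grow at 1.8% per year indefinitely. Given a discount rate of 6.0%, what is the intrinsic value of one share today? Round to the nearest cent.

Gordon growth model: P₀ = D₁/(r − g). D₁ = 3.67 × (1 + 0.018) = 3.7361.
P₀ = 3.7361 / (0.06 − 0.018) = 3.7361 / 0.042 = 88.9538

$88.95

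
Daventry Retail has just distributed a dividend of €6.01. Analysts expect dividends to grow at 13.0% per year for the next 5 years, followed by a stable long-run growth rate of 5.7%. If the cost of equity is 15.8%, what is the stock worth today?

€83.59

Two-stage DDM. Project D₁…D_5 at 0.13, terminal growth 0.057, discount at r = 0.158.
D_1 = 6.7913
D_2 = 7.6742
D_3 = 8.6718
D_4 = 9.7991
D_5 = 11.0730
Terminal value at t=5: TV = D_6/(r−g) = 11.7042/(0.158−0.057) = 115.8832
P₀ = 6.7913/(1+0.158)^1 + 7.6742/(1+0.158)^2 + 8.6718/(1+0.158)^3 + 9.7991/(1+0.158)^4 + 11.0730/(1+0.158)^5 + 115.8832/(1+0.158)^5 = 83.5908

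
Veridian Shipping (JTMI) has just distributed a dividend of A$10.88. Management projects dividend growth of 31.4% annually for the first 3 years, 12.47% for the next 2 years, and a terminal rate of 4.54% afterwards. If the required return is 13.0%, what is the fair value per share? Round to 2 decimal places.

A$287.86

Three-stage DDM. Project D₁…D_5; terminal Gordon value at t=5 with g = 0.0454; discount at r = 0.13.
D_1 = 14.2963
D_2 = 18.7854
D_3 = 24.6840
D_4 = 27.7621
D_5 = 31.2240
TV_5 = 32.6416/(0.13−0.0454) = 385.8340
P₀ = Σ Dₜ/(1+r)ᵗ + TV_5/(1+r)^5 = 287.8599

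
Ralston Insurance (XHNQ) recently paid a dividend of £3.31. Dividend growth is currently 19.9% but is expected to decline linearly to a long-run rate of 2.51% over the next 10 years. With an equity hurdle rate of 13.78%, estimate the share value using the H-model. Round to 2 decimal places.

£55.64

H-model: P₀ = D₀[(1+g_L) + H(g_S−g_L)]/(r−g_L), with H = 10/2 = 5.
P₀ = 3.31 × [(1+0.0251) + 5×(0.199−0.0251)] / (0.1378−0.0251)
   = 3.31 × 1.8946 / 0.1127 = 55.6444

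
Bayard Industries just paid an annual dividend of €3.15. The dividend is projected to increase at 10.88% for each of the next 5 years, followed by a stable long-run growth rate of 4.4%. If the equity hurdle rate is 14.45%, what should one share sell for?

€42.26

Two-stage DDM. Project D₁…D_5 at 0.1088, terminal growth 0.044, discount at r = 0.1445.
D_1 = 3.4927
D_2 = 3.8727
D_3 = 4.2941
D_4 = 4.7613
D_5 = 5.2793
Terminal value at t=5: TV = D_6/(r−g) = 5.5116/(0.1445−0.044) = 54.8417
P₀ = 3.4927/(1+0.1445)^1 + 3.8727/(1+0.1445)^2 + 4.2941/(1+0.1445)^3 + 4.7613/(1+0.1445)^4 + 5.2793/(1+0.1445)^5 + 54.8417/(1+0.1445)^5 = 42.2635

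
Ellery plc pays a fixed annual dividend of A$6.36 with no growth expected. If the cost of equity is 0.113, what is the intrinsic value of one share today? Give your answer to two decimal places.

Zero-growth DDM (perpetuity): P₀ = D/r = 6.36 / 0.113 = 56.2832

A$56.28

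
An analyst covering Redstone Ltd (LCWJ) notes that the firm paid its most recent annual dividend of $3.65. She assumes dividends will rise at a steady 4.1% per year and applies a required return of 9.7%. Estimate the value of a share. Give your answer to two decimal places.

Gordon growth model: P₀ = D₁/(r − g). D₁ = 3.65 × (1 + 0.041) = 3.7996.
P₀ = 3.7996 / (0.097 − 0.041) = 3.7996 / 0.056 = 67.8509

$67.85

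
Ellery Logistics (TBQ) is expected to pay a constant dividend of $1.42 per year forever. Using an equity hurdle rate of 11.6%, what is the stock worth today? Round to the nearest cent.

Zero-growth DDM (perpetuity): P₀ = D/r = 1.42 / 0.116 = 12.2414

$12.24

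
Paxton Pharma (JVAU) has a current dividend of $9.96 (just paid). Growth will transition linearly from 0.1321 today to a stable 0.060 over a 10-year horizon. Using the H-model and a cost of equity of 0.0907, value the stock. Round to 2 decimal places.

H-model: P₀ = D₀[(1+g_L) + H(g_S−g_L)]/(r−g_L), with H = 10/2 = 5.
P₀ = 9.96 × [(1+0.06) + 5×(0.1321−0.06)] / (0.0907−0.06)
   = 9.96 × 1.4205 / 0.0307 = 460.8528

$460.85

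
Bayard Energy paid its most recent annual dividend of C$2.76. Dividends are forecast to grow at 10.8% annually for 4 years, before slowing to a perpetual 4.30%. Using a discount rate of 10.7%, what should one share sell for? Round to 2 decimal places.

Two-stage DDM. Project D₁…D_4 at 0.108, terminal growth 0.043, discount at r = 0.107.
D_1 = 3.0581
D_2 = 3.3884
D_3 = 3.7543
D_4 = 4.1598
Terminal value at t=4: TV = D_5/(r−g) = 4.3386/(0.107−0.043) = 67.7911
P₀ = 3.0581/(1+0.107)^1 + 3.3884/(1+0.107)^2 + 3.7543/(1+0.107)^3 + 4.1598/(1+0.107)^4 + 67.7911/(1+0.107)^4 = 56.2071

C$56.21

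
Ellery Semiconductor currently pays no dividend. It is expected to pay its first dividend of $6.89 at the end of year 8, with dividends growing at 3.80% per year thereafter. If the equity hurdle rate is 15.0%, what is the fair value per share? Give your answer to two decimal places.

$23.13

Deferred-dividend DDM. At t=7 the remaining stream is a growing perpetuity with first payment D_8 = 6.89.
V_7 = D_8/(r−g) = 6.89/(0.15−0.038) = 61.5179
P₀ = V_7/(1+r)^7 = 61.5179/(1+0.15)^7 = 23.1268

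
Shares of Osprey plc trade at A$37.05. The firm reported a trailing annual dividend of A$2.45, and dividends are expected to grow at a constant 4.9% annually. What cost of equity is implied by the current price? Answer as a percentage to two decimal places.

Rearranging the constant-growth DDM: r = D₁/P₀ + g.
D₁ = 2.45 × (1 + 0.049) = 2.5701.
r = 2.5701 / 37.05 + 0.049 = 0.06937 + 0.049 = 0.11837

11.84%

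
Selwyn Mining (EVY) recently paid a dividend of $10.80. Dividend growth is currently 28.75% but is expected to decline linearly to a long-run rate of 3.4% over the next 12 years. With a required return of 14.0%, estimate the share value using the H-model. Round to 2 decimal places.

$260.32

H-model: P₀ = D₀[(1+g_L) + H(g_S−g_L)]/(r−g_L), with H = 12/2 = 6.
P₀ = 10.80 × [(1+0.034) + 6×(0.2875−0.034)] / (0.14−0.034)
   = 10.80 × 2.5550 / 0.106 = 260.3208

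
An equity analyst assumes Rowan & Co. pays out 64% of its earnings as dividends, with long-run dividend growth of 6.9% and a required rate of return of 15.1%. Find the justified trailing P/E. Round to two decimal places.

Justified trailing P/E = b(1+g)/(r−g) = 0.64×(1+0.069)/(0.151−0.069) = 8.3434

8.34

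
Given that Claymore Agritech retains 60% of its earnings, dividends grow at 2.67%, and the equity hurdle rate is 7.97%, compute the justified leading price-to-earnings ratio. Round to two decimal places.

Payout ratio b = 1 − 0.60 = 0.40.
Justified leading P/E = b/(r−g) = 0.40/(0.0797−0.0267) = 7.5472

7.55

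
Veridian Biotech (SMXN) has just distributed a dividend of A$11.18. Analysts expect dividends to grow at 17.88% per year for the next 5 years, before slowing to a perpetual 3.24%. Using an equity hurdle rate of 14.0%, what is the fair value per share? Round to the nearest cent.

A$188.68

Two-stage DDM. Project D₁…D_5 at 0.1788, terminal growth 0.0324, discount at r = 0.14.
D_1 = 13.1790
D_2 = 15.5354
D_3 = 18.3131
D_4 = 21.5875
D_5 = 25.4473
Terminal value at t=5: TV = D_6/(r−g) = 26.2718/(0.14−0.0324) = 244.1621
P₀ = 13.1790/(1+0.14)^1 + 15.5354/(1+0.14)^2 + 18.3131/(1+0.14)^3 + 21.5875/(1+0.14)^4 + 25.4473/(1+0.14)^5 + 244.1621/(1+0.14)^5 = 188.6835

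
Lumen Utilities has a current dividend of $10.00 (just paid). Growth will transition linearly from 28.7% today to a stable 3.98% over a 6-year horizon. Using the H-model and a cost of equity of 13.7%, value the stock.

$183.27

H-model: P₀ = D₀[(1+g_L) + H(g_S−g_L)]/(r−g_L), with H = 6/2 = 3.
P₀ = 10.00 × [(1+0.0398) + 3×(0.287−0.0398)] / (0.137−0.0398)
   = 10.00 × 1.7814 / 0.0972 = 183.2716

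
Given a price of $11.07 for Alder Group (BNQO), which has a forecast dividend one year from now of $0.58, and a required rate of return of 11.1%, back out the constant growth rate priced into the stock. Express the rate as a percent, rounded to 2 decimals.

5.86%

From P₀ = D₁/(r − g), the implied growth is g = r − D₁/P₀.
g = 0.111 − 0.58/11.07 = 0.111 − 0.05239 = 0.05861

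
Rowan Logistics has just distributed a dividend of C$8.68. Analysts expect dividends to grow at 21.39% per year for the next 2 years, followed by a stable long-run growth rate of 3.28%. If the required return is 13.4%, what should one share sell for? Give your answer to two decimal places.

C$120.74

Two-stage DDM. Project D₁…D_2 at 0.2139, terminal growth 0.0328, discount at r = 0.134.
D_1 = 10.5367
D_2 = 12.7904
Terminal value at t=2: TV = D_3/(r−g) = 13.2100/(0.134−0.0328) = 130.5333
P₀ = 10.5367/(1+0.134)^1 + 12.7904/(1+0.134)^2 + 130.5333/(1+0.134)^2 = 120.7446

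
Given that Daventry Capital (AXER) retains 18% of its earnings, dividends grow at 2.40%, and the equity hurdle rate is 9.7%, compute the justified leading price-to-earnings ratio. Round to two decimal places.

Payout ratio b = 1 − 0.18 = 0.82.
Justified leading P/E = b/(r−g) = 0.82/(0.097−0.024) = 11.2329

11.23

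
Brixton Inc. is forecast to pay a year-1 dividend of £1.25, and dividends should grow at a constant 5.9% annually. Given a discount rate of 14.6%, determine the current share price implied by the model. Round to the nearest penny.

Gordon growth model: P₀ = D₁/(r − g), with D₁ = 1.25 given directly.
P₀ = 1.2500 / (0.146 − 0.059) = 1.2500 / 0.087 = 14.3678

£14.37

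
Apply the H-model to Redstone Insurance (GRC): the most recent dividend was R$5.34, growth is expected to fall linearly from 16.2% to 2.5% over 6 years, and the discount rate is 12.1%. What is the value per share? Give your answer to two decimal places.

R$79.88

H-model: P₀ = D₀[(1+g_L) + H(g_S−g_L)]/(r−g_L), with H = 6/2 = 3.
P₀ = 5.34 × [(1+0.025) + 3×(0.162−0.025)] / (0.121−0.025)
   = 5.34 × 1.4360 / 0.096 = 79.8775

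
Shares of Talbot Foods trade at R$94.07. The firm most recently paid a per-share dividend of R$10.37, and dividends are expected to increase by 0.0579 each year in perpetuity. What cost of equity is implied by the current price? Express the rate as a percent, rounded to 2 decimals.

Rearranging the constant-growth DDM: r = D₁/P₀ + g.
D₁ = 10.37 × (1 + 0.0579) = 10.9704.
r = 10.9704 / 94.07 + 0.0579 = 0.11662 + 0.0579 = 0.17452

17.45%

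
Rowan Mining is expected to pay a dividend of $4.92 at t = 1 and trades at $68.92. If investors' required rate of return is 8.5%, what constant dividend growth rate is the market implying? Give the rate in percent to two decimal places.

1.36%

From P₀ = D₁/(r − g), the implied growth is g = r − D₁/P₀.
g = 0.085 − 4.92/68.92 = 0.085 − 0.07139 = 0.01361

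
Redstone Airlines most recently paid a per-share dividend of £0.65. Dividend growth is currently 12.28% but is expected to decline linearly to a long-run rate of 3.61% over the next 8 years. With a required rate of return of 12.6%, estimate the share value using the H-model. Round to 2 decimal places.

H-model: P₀ = D₀[(1+g_L) + H(g_S−g_L)]/(r−g_L), with H = 8/2 = 4.
P₀ = 0.65 × [(1+0.0361) + 4×(0.1228−0.0361)] / (0.126−0.0361)
   = 0.65 × 1.3829 / 0.0899 = 9.9987

£10.00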